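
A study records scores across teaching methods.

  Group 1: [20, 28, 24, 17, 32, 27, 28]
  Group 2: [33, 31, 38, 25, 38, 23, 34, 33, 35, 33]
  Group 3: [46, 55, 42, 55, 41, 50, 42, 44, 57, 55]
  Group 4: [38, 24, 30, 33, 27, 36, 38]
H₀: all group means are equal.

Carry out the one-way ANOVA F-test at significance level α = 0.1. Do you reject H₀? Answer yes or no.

reject H₀: yes

Group means [25.14, 32.30, 48.70, 32.29], grand mean 35.647
SSB = Σnᵢ(x̄ᵢ−x̄)² = 2667.279; SSW = ΣΣ(x−x̄ᵢ)² = 928.486
MSB = 2667.279/3 = 889.0930; MSW = 928.486/30 = 30.9495
F = MSB/MSW = 28.7272
df = (3, 30)
p-value (upper-tail) = 0.00000
At α=0.1: p < α → reject H₀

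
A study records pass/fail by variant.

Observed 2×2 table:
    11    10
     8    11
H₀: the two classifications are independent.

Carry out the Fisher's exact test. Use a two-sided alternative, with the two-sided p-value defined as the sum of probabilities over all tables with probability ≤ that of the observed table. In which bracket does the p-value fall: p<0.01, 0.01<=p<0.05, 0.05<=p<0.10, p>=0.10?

Margins: r₁=21, r₂=19, c₁=19, c₂=21, n=40
p_obs = C(21,11)·C(19,8)/C(40,19); sum pmf over tables with pmf ≤ p_obs
p-value (two-sided) = 0.54498
→ bracket: p>=0.10

p-value bracket: p>=0.10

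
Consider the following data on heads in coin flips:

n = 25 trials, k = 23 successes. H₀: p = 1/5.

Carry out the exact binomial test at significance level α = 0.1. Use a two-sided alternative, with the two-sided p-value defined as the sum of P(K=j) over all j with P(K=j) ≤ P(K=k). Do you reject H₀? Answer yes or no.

reject H₀: yes

Exact binomial: n=25, k=23, p₀=1/5=0.2000
P(X=j) = C(n,j)·p₀^j·(1−p₀)^(n−j); p = Σ P(X=j) over j with P(X=j) ≤ P(X=23)
p-value (two-sided) = 0.00000
At α=0.1: p < α → reject H₀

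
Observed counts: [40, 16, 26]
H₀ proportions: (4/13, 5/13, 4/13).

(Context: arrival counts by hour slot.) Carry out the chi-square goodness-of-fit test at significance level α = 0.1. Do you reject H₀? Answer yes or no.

n = 82; E_i = n·p_i = [25.23, 31.54, 25.23]
χ² = (40−25.23)²/25.23 + (16−31.54)²/31.54 + (26−25.23)²/25.23 = 16.3244
df = 2
p-value (upper-tail) = 0.00029
At α=0.1: p < α → reject H₀

reject H₀: yes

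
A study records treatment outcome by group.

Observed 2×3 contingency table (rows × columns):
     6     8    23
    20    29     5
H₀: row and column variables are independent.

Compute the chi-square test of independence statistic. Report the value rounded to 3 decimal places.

Row totals [37, 54], col totals [26, 37, 28], n=91
χ² = (6−10.57)²/10.57 + (8−15.04)²/15.04 + (23−11.38)²/11.38 + (20−15.43)²/15.43 + (29−21.96)²/21.96 + (5−16.62)²/16.62 = 28.8602
df = 2

test statistic = 28.860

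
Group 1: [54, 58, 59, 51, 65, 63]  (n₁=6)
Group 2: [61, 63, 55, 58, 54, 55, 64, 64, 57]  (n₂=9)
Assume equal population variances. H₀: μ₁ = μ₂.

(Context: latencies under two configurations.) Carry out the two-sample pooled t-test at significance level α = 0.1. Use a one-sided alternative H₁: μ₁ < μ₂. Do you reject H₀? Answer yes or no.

x̄₁=58.333, s₁=5.279, n₁=6
x̄₂=59.000, s₂=4.062, n₂=9
s_p² = [5·5.279² + 8·4.062²]/13 = 20.8718
SE = √(s_p²·(1/6+1/9)) = 2.4078
t = (58.333−59.000)/2.4078 = -0.2769
df = 13
p-value (one-sided, H₁ less) = 0.39312
At α=0.1: p ≥ α → fail to reject H₀

reject H₀: no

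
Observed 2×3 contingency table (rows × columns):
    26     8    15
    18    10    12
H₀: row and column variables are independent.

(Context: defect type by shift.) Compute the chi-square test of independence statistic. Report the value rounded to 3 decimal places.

test statistic = 1.111

Row totals [49, 40], col totals [44, 18, 27], n=89
χ² = (26−24.22)²/24.22 + (8−9.91)²/9.91 + (15−14.87)²/14.87 + (18−19.78)²/19.78 + (10−8.09)²/8.09 + (12−12.13)²/12.13 = 1.1114
df = 2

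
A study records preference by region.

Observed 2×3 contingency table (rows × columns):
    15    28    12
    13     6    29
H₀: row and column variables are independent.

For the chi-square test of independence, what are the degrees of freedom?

df = (r−1)(c−1) = (2−1)·(3−1) = 2

degrees of freedom = 2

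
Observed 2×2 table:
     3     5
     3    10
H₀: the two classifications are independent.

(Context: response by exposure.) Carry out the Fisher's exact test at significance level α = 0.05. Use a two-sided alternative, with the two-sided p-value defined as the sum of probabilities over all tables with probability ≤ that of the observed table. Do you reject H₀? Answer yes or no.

reject H₀: no

Margins: r₁=8, r₂=13, c₁=6, c₂=15, n=21
p_obs = C(8,3)·C(13,3)/C(21,6); sum pmf over tables with pmf ≤ p_obs
p-value (two-sided) = 0.63106
At α=0.05: p ≥ α → fail to reject H₀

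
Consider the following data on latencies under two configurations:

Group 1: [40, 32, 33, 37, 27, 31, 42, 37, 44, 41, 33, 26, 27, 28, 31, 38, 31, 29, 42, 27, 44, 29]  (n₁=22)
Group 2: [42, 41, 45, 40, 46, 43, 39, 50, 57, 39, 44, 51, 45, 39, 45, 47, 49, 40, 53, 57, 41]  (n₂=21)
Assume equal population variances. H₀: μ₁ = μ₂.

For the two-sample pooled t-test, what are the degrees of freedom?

degrees of freedom = 41

df = n₁ + n₂ − 2 = 22 + 21 − 2 = 41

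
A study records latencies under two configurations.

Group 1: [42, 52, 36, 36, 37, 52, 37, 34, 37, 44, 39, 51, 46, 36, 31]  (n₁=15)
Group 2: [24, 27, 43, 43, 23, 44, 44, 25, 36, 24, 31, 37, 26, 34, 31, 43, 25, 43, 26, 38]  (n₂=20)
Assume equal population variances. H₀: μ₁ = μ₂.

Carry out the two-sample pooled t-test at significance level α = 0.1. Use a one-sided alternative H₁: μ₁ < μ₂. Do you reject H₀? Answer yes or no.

x̄₁=40.667, s₁=6.821, n₁=15
x̄₂=33.350, s₂=8.022, n₂=20
s_p² = [14·6.821² + 19·8.022²]/33 = 56.7843
SE = √(s_p²·(1/15+1/20)) = 2.5739
t = (40.667−33.350)/2.5739 = 2.8427
df = 33
p-value (one-sided, H₁ less) = 0.99619
At α=0.1: p ≥ α → fail to reject H₀

reject H₀: no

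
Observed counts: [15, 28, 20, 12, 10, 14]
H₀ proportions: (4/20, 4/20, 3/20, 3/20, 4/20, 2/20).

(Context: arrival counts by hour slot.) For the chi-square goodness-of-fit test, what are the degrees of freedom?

df = k − 1 = 6 − 1 = 5

degrees of freedom = 5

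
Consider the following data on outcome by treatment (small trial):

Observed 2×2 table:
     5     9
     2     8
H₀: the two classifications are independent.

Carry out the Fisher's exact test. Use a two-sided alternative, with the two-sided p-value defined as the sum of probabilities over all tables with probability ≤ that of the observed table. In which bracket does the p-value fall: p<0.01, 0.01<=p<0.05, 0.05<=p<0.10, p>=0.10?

Margins: r₁=14, r₂=10, c₁=7, c₂=17, n=24
p_obs = C(14,5)·C(10,2)/C(24,7); sum pmf over tables with pmf ≤ p_obs
p-value (two-sided) = 0.65294
→ bracket: p>=0.10

p-value bracket: p>=0.10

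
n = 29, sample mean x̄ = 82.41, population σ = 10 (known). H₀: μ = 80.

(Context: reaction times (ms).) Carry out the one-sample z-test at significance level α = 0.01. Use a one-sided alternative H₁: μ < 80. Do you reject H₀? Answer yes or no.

SE = σ/√n = 10/√29 = 1.8570
z = (x̄−μ₀)/SE = (82.41−80)/1.8570 = 1.2978
p-value (one-sided, H₁ less) = 0.90283
At α=0.01: p ≥ α → fail to reject H₀

reject H₀: no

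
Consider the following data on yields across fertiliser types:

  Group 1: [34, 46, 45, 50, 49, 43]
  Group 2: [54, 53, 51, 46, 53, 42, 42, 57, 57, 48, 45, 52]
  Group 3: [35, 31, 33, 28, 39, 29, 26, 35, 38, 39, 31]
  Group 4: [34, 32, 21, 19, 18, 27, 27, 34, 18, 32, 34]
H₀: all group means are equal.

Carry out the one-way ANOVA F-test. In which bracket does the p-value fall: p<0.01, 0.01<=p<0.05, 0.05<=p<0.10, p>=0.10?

p-value bracket: p<0.01

Group means [44.50, 50.00, 33.09, 26.91], grand mean 38.175
SSB = Σnᵢ(x̄ᵢ−x̄)² = 3598.457; SSW = ΣΣ(x−x̄ᵢ)² = 1137.318
MSB = 3598.457/3 = 1199.4856; MSW = 1137.318/36 = 31.5922
F = MSB/MSW = 37.9678
df = (3, 36)
p-value (upper-tail) = 0.00000
→ bracket: p<0.01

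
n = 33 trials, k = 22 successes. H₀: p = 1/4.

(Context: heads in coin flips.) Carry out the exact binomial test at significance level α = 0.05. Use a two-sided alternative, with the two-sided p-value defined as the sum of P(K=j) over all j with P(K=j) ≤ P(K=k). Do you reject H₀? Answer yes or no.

reject H₀: yes

Exact binomial: n=33, k=22, p₀=1/4=0.2500
P(X=j) = C(n,j)·p₀^j·(1−p₀)^(n−j); p = Σ P(X=j) over j with P(X=j) ≤ P(X=22)
p-value (two-sided) = 0.00000
At α=0.05: p < α → reject H₀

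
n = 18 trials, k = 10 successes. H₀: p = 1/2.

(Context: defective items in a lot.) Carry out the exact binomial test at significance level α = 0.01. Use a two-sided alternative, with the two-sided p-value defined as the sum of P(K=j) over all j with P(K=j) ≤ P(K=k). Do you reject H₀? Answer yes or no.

reject H₀: no

Exact binomial: n=18, k=10, p₀=1/2=0.5000
P(X=j) = C(n,j)·p₀^j·(1−p₀)^(n−j); p = Σ P(X=j) over j with P(X=j) ≤ P(X=10)
p-value (two-sided) = 0.81453
At α=0.01: p ≥ α → fail to reject H₀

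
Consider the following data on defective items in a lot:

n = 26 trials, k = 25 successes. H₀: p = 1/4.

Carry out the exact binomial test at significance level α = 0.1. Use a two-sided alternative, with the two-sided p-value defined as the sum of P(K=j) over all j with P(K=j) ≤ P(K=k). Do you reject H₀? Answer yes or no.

reject H₀: yes

Exact binomial: n=26, k=25, p₀=1/4=0.2500
P(X=j) = C(n,j)·p₀^j·(1−p₀)^(n−j); p = Σ P(X=j) over j with P(X=j) ≤ P(X=25)
p-value (two-sided) = 0.00000
At α=0.1: p < α → reject H₀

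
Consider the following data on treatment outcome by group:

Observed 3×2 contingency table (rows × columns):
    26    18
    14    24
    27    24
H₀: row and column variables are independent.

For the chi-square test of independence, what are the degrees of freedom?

df = (r−1)(c−1) = (3−1)·(2−1) = 2

degrees of freedom = 2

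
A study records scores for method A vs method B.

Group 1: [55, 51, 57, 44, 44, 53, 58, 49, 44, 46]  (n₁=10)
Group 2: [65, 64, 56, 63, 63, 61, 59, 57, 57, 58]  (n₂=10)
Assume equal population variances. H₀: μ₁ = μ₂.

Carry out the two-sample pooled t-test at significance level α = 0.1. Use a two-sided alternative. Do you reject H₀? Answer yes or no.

x̄₁=50.100, s₁=5.507, n₁=10
x̄₂=60.300, s₂=3.302, n₂=10
s_p² = [9·5.507² + 9·3.302²]/18 = 20.6111
SE = √(s_p²·(1/10+1/10)) = 2.0303
t = (50.100−60.300)/2.0303 = -5.0238
df = 18
p-value (two-sided) = 0.00009
At α=0.1: p < α → reject H₀

reject H₀: yes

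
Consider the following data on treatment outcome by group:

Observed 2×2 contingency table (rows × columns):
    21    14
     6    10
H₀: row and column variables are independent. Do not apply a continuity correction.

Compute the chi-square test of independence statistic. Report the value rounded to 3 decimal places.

Row totals [35, 16], col totals [27, 24], n=51
χ² = (21−18.53)²/18.53 + (14−16.47)²/16.47 + (6−8.47)²/8.47 + (10−7.53)²/7.53 = 2.2312
df = 1

test statistic = 2.231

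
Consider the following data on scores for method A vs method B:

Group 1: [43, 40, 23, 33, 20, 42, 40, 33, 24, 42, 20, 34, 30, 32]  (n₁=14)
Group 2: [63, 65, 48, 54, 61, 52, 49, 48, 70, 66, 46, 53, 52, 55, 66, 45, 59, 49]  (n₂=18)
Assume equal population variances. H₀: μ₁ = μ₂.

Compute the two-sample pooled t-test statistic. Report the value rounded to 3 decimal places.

test statistic = -8.045

x̄₁=32.571, s₁=8.262, n₁=14
x̄₂=55.611, s₂=7.860, n₂=18
s_p² = [13·8.262² + 17·7.860²]/30 = 64.5902
SE = √(s_p²·(1/14+1/18)) = 2.8639
t = (32.571−55.611)/2.8639 = -8.0449
df = 30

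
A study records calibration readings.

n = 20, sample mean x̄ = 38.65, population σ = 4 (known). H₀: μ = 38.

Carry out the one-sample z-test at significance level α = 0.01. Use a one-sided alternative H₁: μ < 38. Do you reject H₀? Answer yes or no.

reject H₀: no

SE = σ/√n = 4/√20 = 0.8944
z = (x̄−μ₀)/SE = (38.65−38)/0.8944 = 0.7267
p-value (one-sided, H₁ less) = 0.76630
At α=0.01: p ≥ α → fail to reject H₀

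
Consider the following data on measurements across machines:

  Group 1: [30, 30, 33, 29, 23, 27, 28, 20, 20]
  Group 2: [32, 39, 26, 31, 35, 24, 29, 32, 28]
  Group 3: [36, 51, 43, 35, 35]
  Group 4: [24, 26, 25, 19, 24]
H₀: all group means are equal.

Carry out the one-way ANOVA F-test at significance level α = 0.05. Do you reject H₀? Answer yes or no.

reject H₀: yes

Group means [26.67, 30.67, 40.00, 23.60], grand mean 29.786
SSB = Σnᵢ(x̄ᵢ−x̄)² = 807.514; SSW = ΣΣ(x−x̄ᵢ)² = 565.200
MSB = 807.514/3 = 269.1714; MSW = 565.200/24 = 23.5500
F = MSB/MSW = 11.4298
df = (3, 24)
p-value (upper-tail) = 0.00008
At α=0.05: p < α → reject H₀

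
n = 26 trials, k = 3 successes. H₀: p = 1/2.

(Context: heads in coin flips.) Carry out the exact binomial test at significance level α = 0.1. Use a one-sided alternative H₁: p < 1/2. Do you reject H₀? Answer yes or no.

reject H₀: yes

Exact binomial: n=26, k=3, p₀=1/2=0.5000
P(X≤3) from Σ C(n,i)·p₀^i·(1−p₀)^(n−i)
p-value (one-sided, H₁ less) = 0.00004
At α=0.1: p < α → reject H₀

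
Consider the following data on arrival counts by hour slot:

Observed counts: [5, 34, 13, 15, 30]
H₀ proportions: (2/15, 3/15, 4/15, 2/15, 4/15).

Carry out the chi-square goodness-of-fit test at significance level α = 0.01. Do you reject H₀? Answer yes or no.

reject H₀: yes

n = 97; E_i = n·p_i = [12.93, 19.40, 25.87, 12.93, 25.87]
χ² = (5−12.93)²/12.93 + (34−19.40)²/19.40 + (13−25.87)²/25.87 + (15−12.93)²/12.93 + (30−25.87)²/25.87 = 23.2448
df = 4
p-value (upper-tail) = 0.00011
At α=0.01: p < α → reject H₀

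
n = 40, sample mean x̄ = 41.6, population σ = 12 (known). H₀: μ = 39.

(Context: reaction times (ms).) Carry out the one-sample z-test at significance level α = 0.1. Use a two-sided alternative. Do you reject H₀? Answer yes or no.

SE = σ/√n = 12/√40 = 1.8974
z = (x̄−μ₀)/SE = (41.6−39)/1.8974 = 1.3703
p-value (two-sided) = 0.17059
At α=0.1: p ≥ α → fail to reject H₀

reject H₀: no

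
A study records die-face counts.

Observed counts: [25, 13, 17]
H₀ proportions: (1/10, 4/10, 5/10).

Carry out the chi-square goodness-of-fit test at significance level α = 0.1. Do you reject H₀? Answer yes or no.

n = 55; E_i = n·p_i = [5.50, 22.00, 27.50]
χ² = (25−5.50)²/5.50 + (13−22.00)²/22.00 + (17−27.50)²/27.50 = 76.8273
df = 2
p-value (upper-tail) = 0.00000
At α=0.1: p < α → reject H₀

reject H₀: yes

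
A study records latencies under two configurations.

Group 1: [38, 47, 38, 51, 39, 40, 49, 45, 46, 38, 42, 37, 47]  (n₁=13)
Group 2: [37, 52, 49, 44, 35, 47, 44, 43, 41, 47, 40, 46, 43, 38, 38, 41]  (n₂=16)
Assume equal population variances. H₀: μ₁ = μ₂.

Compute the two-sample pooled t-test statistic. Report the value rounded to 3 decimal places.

x̄₁=42.846, s₁=4.845, n₁=13
x̄₂=42.812, s₂=4.665, n₂=16
s_p² = [12·4.845² + 15·4.665²]/27 = 22.5233
SE = √(s_p²·(1/13+1/16)) = 1.7721
t = (42.846−42.812)/1.7721 = 0.0190
df = 27

test statistic = 0.019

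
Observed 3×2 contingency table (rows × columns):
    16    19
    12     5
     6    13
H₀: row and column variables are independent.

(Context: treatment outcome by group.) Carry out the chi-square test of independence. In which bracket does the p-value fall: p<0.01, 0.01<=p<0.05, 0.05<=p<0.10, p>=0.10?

Row totals [35, 17, 19], col totals [34, 37], n=71
χ² = (16−16.76)²/16.76 + (19−18.24)²/18.24 + (12−8.14)²/8.14 + (5−8.86)²/8.86 + (6−9.10)²/9.10 + (13−9.90)²/9.90 = 5.6017
df = 2
p-value (upper-tail) = 0.06076
→ bracket: 0.05<=p<0.10

p-value bracket: 0.05<=p<0.10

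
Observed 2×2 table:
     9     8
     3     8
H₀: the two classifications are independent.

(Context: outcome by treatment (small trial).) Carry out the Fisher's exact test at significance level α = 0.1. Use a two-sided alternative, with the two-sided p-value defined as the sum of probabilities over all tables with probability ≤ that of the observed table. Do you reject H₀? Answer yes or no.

reject H₀: no

Margins: r₁=17, r₂=11, c₁=12, c₂=16, n=28
p_obs = C(17,9)·C(11,3)/C(28,12); sum pmf over tables with pmf ≤ p_obs
p-value (two-sided) = 0.25300
At α=0.1: p ≥ α → fail to reject H₀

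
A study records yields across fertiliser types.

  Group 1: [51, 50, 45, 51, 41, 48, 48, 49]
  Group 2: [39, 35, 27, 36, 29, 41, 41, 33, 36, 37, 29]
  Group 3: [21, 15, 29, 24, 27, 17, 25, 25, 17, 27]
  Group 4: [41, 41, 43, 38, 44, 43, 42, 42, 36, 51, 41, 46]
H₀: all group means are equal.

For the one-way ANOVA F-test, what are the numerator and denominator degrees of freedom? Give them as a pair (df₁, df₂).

degrees of freedom = [3, 37]

k = 4 groups, N = 41 total
df = (k−1, N−k) = (4−1, 41−4) = (3, 37)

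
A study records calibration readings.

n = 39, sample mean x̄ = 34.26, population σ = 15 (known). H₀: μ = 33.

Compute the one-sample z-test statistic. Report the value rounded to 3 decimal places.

SE = σ/√n = 15/√39 = 2.4019
z = (x̄−μ₀)/SE = (34.26−33)/2.4019 = 0.5246

test statistic = 0.525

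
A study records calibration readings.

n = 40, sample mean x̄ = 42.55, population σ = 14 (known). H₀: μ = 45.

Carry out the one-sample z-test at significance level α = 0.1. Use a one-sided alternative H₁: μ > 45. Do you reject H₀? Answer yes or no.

SE = σ/√n = 14/√40 = 2.2136
z = (x̄−μ₀)/SE = (42.55−45)/2.2136 = -1.1068
p-value (one-sided, H₁ greater) = 0.86581
At α=0.1: p ≥ α → fail to reject H₀

reject H₀: no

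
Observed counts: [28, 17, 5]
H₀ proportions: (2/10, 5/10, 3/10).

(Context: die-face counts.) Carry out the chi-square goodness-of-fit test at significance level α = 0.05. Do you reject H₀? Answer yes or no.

reject H₀: yes

n = 50; E_i = n·p_i = [10.00, 25.00, 15.00]
χ² = (28−10.00)²/10.00 + (17−25.00)²/25.00 + (5−15.00)²/15.00 = 41.6267
df = 2
p-value (upper-tail) = 0.00000
At α=0.05: p < α → reject H₀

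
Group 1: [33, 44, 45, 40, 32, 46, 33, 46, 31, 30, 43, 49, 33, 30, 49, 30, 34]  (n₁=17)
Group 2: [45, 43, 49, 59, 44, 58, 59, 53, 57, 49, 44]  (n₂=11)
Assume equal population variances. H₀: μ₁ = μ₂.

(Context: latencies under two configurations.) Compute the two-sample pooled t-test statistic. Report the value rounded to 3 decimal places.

test statistic = -4.721

x̄₁=38.118, s₁=7.296, n₁=17
x̄₂=50.909, s₂=6.503, n₂=11
s_p² = [16·7.296² + 10·6.503²]/26 = 49.0259
SE = √(s_p²·(1/17+1/11)) = 2.7094
t = (38.118−50.909)/2.7094 = -4.7212
df = 26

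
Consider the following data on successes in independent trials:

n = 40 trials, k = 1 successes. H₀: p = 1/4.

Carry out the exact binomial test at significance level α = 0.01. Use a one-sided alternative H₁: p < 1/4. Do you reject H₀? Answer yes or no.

reject H₀: yes

Exact binomial: n=40, k=1, p₀=1/4=0.2500
P(X≤1) from Σ C(n,i)·p₀^i·(1−p₀)^(n−i)
p-value (one-sided, H₁ less) = 0.00014
At α=0.01: p < α → reject H₀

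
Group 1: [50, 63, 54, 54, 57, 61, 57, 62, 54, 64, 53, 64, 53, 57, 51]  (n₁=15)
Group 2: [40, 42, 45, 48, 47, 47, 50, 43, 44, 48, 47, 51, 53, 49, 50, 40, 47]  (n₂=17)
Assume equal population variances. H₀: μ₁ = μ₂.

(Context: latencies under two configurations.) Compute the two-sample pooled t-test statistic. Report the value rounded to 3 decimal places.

x̄₁=56.933, s₁=4.773, n₁=15
x̄₂=46.529, s₂=3.744, n₂=17
s_p² = [14·4.773² + 16·3.744²]/30 = 18.1056
SE = √(s_p²·(1/15+1/17)) = 1.5073
t = (56.933−46.529)/1.5073 = 6.9022
df = 30

test statistic = 6.902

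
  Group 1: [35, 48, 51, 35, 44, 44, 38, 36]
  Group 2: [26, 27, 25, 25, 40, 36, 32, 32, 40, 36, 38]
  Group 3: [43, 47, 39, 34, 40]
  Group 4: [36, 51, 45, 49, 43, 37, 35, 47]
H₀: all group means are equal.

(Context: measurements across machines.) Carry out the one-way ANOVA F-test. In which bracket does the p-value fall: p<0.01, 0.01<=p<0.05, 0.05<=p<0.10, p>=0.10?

Group means [41.38, 32.45, 40.60, 42.88], grand mean 38.562
SSB = Σnᵢ(x̄ᵢ−x̄)² = 643.198; SSW = ΣΣ(x−x̄ᵢ)² = 986.677
MSB = 643.198/3 = 214.3992; MSW = 986.677/28 = 35.2385
F = MSB/MSW = 6.0842
df = (3, 28)
p-value (upper-tail) = 0.00254
→ bracket: p<0.01

p-value bracket: p<0.01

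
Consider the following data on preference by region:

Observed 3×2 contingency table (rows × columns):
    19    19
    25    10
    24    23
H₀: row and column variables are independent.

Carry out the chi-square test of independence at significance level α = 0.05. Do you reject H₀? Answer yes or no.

Row totals [38, 35, 47], col totals [68, 52], n=120
χ² = (19−21.53)²/21.53 + (19−16.47)²/16.47 + (25−19.83)²/19.83 + (10−15.17)²/15.17 + (24−26.63)²/26.63 + (23−20.37)²/20.37 = 4.3946
df = 2
p-value (upper-tail) = 0.11110
At α=0.05: p ≥ α → fail to reject H₀

reject H₀: no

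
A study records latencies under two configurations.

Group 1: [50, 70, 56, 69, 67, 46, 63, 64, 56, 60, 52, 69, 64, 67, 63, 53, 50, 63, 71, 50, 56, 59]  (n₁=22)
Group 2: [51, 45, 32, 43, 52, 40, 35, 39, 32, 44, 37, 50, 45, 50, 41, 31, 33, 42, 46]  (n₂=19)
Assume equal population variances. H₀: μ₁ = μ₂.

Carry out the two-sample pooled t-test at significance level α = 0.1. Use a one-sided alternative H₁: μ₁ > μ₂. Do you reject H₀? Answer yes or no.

x̄₁=59.909, s₁=7.552, n₁=22
x̄₂=41.474, s₂=6.802, n₂=19
s_p² = [21·7.552² + 18·6.802²]/39 = 52.0655
SE = √(s_p²·(1/22+1/19)) = 2.2598
t = (59.909−41.474)/2.2598 = 8.1578
df = 39
p-value (one-sided, H₁ greater) = 0.00000
At α=0.1: p < α → reject H₀

reject H₀: yes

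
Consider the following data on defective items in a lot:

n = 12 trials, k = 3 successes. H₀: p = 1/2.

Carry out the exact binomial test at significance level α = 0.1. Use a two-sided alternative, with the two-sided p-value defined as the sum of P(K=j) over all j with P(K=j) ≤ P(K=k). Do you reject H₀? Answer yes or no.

reject H₀: no

Exact binomial: n=12, k=3, p₀=1/2=0.5000
P(X=j) = C(n,j)·p₀^j·(1−p₀)^(n−j); p = Σ P(X=j) over j with P(X=j) ≤ P(X=3)
p-value (two-sided) = 0.14600
At α=0.1: p ≥ α → fail to reject H₀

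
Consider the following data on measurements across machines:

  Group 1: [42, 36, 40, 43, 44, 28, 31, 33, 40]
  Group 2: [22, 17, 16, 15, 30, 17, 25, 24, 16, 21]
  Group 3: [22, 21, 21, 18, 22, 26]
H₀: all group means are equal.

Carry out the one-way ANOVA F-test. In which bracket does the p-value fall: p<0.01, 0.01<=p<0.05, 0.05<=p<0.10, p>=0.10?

Group means [37.44, 20.30, 21.67], grand mean 26.800
SSB = Σnᵢ(x̄ᵢ−x̄)² = 1600.344; SSW = ΣΣ(x−x̄ᵢ)² = 513.656
MSB = 1600.344/2 = 800.1722; MSW = 513.656/22 = 23.3480
F = MSB/MSW = 34.2716
df = (2, 22)
p-value (upper-tail) = 0.00000
→ bracket: p<0.01

p-value bracket: p<0.01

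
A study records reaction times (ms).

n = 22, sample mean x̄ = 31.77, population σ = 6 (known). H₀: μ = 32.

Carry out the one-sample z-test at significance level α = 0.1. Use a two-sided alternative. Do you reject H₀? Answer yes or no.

reject H₀: no

SE = σ/√n = 6/√22 = 1.2792
z = (x̄−μ₀)/SE = (31.77−32)/1.2792 = -0.1798
p-value (two-sided) = 0.85731
At α=0.1: p ≥ α → fail to reject H₀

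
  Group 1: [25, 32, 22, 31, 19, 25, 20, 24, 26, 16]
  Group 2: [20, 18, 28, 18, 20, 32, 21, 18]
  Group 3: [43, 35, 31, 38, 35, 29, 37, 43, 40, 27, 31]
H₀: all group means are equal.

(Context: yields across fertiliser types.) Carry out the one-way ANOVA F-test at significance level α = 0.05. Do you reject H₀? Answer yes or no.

Group means [24.00, 21.88, 35.36], grand mean 27.724
SSB = Σnᵢ(x̄ᵢ−x̄)² = 1054.373; SSW = ΣΣ(x−x̄ᵢ)² = 717.420
MSB = 1054.373/2 = 527.1863; MSW = 717.420/26 = 27.5931
F = MSB/MSW = 19.1057
df = (2, 26)
p-value (upper-tail) = 0.00001
At α=0.05: p < α → reject H₀

reject H₀: yes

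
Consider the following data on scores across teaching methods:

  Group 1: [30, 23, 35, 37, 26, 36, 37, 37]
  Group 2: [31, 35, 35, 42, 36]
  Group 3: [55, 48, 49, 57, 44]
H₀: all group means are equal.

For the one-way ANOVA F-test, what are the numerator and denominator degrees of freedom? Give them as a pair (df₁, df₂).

degrees of freedom = [2, 15]

k = 3 groups, N = 18 total
df = (k−1, N−k) = (3−1, 18−3) = (2, 15)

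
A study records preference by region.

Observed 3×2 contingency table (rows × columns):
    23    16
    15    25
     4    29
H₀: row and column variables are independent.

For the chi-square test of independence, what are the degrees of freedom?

degrees of freedom = 2

df = (r−1)(c−1) = (3−1)·(2−1) = 2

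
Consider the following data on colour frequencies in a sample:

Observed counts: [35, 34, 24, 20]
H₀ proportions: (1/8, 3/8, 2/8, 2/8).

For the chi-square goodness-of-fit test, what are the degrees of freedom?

df = k − 1 = 4 − 1 = 3

degrees of freedom = 3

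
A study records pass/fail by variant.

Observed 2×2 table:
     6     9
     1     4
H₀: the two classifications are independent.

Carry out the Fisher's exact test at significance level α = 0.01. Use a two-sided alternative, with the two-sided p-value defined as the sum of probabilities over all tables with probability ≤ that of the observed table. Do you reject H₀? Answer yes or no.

Margins: r₁=15, r₂=5, c₁=7, c₂=13, n=20
p_obs = C(15,6)·C(5,1)/C(20,7); sum pmf over tables with pmf ≤ p_obs
p-value (two-sided) = 0.61262
At α=0.01: p ≥ α → fail to reject H₀

reject H₀: no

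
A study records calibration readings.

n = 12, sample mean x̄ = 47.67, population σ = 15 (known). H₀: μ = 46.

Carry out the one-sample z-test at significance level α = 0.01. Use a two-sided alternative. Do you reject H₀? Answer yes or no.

reject H₀: no

SE = σ/√n = 15/√12 = 4.3301
z = (x̄−μ₀)/SE = (47.67−46)/4.3301 = 0.3857
p-value (two-sided) = 0.69974
At α=0.01: p ≥ α → fail to reject H₀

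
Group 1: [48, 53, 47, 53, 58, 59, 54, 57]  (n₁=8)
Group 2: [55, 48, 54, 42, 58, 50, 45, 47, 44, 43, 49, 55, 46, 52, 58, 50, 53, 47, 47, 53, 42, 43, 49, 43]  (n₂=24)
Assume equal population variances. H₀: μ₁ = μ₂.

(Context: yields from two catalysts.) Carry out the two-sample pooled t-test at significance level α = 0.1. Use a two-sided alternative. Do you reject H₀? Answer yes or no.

reject H₀: yes

x̄₁=53.625, s₁=4.406, n₁=8
x̄₂=48.875, s₂=4.981, n₂=24
s_p² = [7·4.406² + 23·4.981²]/30 = 23.5500
SE = √(s_p²·(1/8+1/24)) = 1.9812
t = (53.625−48.875)/1.9812 = 2.3976
df = 30
p-value (two-sided) = 0.02293
At α=0.1: p < α → reject H₀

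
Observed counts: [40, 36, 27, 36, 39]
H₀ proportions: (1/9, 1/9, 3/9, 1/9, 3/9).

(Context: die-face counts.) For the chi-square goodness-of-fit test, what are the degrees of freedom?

df = k − 1 = 5 − 1 = 4

degrees of freedom = 4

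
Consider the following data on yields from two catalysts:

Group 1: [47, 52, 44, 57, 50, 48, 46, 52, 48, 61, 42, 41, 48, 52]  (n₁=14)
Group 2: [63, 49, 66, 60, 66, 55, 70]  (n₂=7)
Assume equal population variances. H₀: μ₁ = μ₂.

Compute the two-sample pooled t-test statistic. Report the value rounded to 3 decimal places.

test statistic = -4.306

x̄₁=49.143, s₁=5.475, n₁=14
x̄₂=61.286, s₂=7.251, n₂=7
s_p² = [13·5.475² + 6·7.251²]/19 = 37.1128
SE = √(s_p²·(1/14+1/7)) = 2.8201
t = (49.143−61.286)/2.8201 = -4.3059
df = 19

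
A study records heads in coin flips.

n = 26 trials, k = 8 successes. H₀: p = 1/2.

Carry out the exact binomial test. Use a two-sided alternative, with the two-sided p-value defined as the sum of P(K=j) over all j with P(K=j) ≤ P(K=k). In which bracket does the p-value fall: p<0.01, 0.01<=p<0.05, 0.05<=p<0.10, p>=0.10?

Exact binomial: n=26, k=8, p₀=1/2=0.5000
P(X=j) = C(n,j)·p₀^j·(1−p₀)^(n−j); p = Σ P(X=j) over j with P(X=j) ≤ P(X=8)
p-value (two-sided) = 0.07552
→ bracket: 0.05<=p<0.10

p-value bracket: 0.05<=p<0.10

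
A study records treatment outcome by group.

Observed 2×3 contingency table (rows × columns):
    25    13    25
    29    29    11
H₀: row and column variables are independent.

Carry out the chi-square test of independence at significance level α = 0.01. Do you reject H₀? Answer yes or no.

Row totals [63, 69], col totals [54, 42, 36], n=132
χ² = (25−25.77)²/25.77 + (13−20.05)²/20.05 + (25−17.18)²/17.18 + (29−28.23)²/28.23 + (29−21.95)²/21.95 + (11−18.82)²/18.82 = 11.5872
df = 2
p-value (upper-tail) = 0.00305
At α=0.01: p < α → reject H₀

reject H₀: yes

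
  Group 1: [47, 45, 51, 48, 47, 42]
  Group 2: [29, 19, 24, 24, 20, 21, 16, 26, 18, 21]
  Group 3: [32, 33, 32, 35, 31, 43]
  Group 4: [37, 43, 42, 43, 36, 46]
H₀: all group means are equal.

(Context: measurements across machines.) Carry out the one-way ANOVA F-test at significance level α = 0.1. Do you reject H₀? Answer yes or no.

reject H₀: yes

Group means [46.67, 21.80, 34.33, 41.17], grand mean 33.964
SSB = Σnᵢ(x̄ᵢ−x̄)² = 2759.864; SSW = ΣΣ(x−x̄ᵢ)² = 359.100
MSB = 2759.864/3 = 919.9548; MSW = 359.100/24 = 14.9625
F = MSB/MSW = 61.4840
df = (3, 24)
p-value (upper-tail) = 0.00000
At α=0.1: p < α → reject H₀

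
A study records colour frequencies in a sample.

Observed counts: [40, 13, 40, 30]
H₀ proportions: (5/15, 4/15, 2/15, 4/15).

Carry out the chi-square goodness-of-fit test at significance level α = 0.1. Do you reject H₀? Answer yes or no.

n = 123; E_i = n·p_i = [41.00, 32.80, 16.40, 32.80]
χ² = (40−41.00)²/41.00 + (13−32.80)²/32.80 + (40−16.40)²/16.40 + (30−32.80)²/32.80 = 46.1768
df = 3
p-value (upper-tail) = 0.00000
At α=0.1: p < α → reject H₀

reject H₀: yes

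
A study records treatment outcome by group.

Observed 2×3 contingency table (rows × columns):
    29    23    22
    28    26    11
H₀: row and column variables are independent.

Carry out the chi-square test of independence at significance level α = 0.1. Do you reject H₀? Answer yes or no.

reject H₀: no

Row totals [74, 65], col totals [57, 49, 33], n=139
χ² = (29−30.35)²/30.35 + (23−26.09)²/26.09 + (22−17.57)²/17.57 + (28−26.65)²/26.65 + (26−22.91)²/22.91 + (11−15.43)²/15.43 = 3.2990
df = 2
p-value (upper-tail) = 0.19215
At α=0.1: p ≥ α → fail to reject H₀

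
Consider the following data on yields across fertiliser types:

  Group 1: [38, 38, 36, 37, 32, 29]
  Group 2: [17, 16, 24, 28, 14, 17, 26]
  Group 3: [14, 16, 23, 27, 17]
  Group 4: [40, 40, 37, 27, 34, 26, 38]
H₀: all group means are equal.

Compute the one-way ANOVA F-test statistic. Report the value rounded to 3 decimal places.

Group means [35.00, 20.29, 19.40, 34.57], grand mean 27.640
SSB = Σnᵢ(x̄ᵢ−x̄)² = 1379.417; SSW = ΣΣ(x−x̄ᵢ)² = 578.343
MSB = 1379.417/3 = 459.8057; MSW = 578.343/21 = 27.5401
F = MSB/MSW = 16.6958
df = (3, 21)

test statistic = 16.696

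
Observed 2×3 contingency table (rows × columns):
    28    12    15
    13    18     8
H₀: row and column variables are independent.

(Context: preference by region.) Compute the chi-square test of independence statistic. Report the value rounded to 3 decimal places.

Row totals [55, 39], col totals [41, 30, 23], n=94
χ² = (28−23.99)²/23.99 + (12−17.55)²/17.55 + (15−13.46)²/13.46 + (13−17.01)²/17.01 + (18−12.45)²/12.45 + (8−9.54)²/9.54 = 6.2767
df = 2

test statistic = 6.277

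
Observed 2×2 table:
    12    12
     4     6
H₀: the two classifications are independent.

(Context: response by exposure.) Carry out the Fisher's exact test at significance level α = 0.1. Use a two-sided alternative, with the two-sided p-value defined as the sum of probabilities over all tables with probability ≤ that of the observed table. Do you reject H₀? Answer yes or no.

reject H₀: no

Margins: r₁=24, r₂=10, c₁=16, c₂=18, n=34
p_obs = C(24,12)·C(10,4)/C(34,16); sum pmf over tables with pmf ≤ p_obs
p-value (two-sided) = 0.71459
At α=0.1: p ≥ α → fail to reject H₀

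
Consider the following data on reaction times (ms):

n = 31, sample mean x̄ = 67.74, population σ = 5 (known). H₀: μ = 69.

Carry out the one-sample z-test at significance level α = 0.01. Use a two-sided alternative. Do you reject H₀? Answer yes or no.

reject H₀: no

SE = σ/√n = 5/√31 = 0.8980
z = (x̄−μ₀)/SE = (67.74−69)/0.8980 = -1.4031
p-value (two-sided) = 0.16059
At α=0.01: p ≥ α → fail to reject H₀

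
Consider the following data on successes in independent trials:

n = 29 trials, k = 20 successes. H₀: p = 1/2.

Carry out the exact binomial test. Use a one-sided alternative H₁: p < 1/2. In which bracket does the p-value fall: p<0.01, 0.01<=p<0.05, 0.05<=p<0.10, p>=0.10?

Exact binomial: n=29, k=20, p₀=1/2=0.5000
P(X≤20) from Σ C(n,i)·p₀^i·(1−p₀)^(n−i)
p-value (one-sided, H₁ less) = 0.98794
→ bracket: p>=0.10

p-value bracket: p>=0.10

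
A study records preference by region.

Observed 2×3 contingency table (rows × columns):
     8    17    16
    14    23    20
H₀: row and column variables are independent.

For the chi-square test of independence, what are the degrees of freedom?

df = (r−1)(c−1) = (2−1)·(3−1) = 2

degrees of freedom = 2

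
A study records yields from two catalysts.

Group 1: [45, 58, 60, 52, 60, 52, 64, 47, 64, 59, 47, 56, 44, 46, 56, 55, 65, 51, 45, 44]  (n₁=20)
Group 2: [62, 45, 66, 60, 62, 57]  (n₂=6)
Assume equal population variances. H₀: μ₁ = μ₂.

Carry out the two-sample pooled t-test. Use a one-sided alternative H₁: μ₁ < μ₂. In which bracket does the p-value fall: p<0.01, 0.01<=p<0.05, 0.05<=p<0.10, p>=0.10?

p-value bracket: 0.05<=p<0.10

x̄₁=53.500, s₁=7.178, n₁=20
x̄₂=58.667, s₂=7.312, n₂=6
s_p² = [19·7.178² + 5·7.312²]/24 = 51.9306
SE = √(s_p²·(1/20+1/6)) = 3.3543
t = (53.500−58.667)/3.3543 = -1.5403
df = 24
p-value (one-sided, H₁ less) = 0.06829
→ bracket: 0.05<=p<0.10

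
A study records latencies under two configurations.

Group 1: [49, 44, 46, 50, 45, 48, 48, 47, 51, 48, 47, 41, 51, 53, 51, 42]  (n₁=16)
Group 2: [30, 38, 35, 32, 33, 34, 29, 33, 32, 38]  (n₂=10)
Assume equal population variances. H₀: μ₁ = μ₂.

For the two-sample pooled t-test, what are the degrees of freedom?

df = n₁ + n₂ − 2 = 16 + 10 − 2 = 24

degrees of freedom = 24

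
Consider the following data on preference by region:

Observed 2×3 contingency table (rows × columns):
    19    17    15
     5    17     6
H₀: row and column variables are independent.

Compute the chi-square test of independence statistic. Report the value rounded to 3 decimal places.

test statistic = 5.821

Row totals [51, 28], col totals [24, 34, 21], n=79
χ² = (19−15.49)²/15.49 + (17−21.95)²/21.95 + (15−13.56)²/13.56 + (5−8.51)²/8.51 + (17−12.05)²/12.05 + (6−7.44)²/7.44 = 5.8210
df = 2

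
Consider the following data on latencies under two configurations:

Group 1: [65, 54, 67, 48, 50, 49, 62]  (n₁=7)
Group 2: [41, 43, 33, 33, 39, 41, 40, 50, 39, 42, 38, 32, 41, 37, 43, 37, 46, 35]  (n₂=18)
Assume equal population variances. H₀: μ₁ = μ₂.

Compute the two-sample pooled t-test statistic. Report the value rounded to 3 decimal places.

test statistic = 6.650

x̄₁=56.429, s₁=8.059, n₁=7
x̄₂=39.444, s₂=4.643, n₂=18
s_p² = [6·8.059² + 17·4.643²]/23 = 32.8765
SE = √(s_p²·(1/7+1/18)) = 2.5540
t = (56.429−39.444)/2.5540 = 6.6499
df = 23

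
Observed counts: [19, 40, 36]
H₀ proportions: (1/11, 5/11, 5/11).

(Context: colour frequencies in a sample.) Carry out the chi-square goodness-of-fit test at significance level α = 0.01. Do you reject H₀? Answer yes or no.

reject H₀: yes

n = 95; E_i = n·p_i = [8.64, 43.18, 43.18]
χ² = (19−8.64)²/8.64 + (40−43.18)²/43.18 + (36−43.18)²/43.18 = 13.8653
df = 2
p-value (upper-tail) = 0.00098
At α=0.01: p < α → reject H₀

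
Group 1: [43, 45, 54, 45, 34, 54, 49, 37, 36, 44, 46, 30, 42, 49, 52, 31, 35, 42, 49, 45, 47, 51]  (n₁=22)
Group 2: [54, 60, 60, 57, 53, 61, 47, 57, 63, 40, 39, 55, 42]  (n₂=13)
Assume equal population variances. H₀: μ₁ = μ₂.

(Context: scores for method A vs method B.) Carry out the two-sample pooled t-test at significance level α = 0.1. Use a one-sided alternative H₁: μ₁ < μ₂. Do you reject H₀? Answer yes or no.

reject H₀: yes

x̄₁=43.636, s₁=7.135, n₁=22
x̄₂=52.923, s₂=8.271, n₂=13
s_p² = [21·7.135² + 12·8.271²]/33 = 57.2732
SE = √(s_p²·(1/22+1/13)) = 2.6474
t = (43.636−52.923)/2.6474 = -3.5078
df = 33
p-value (one-sided, H₁ less) = 0.00066
At α=0.1: p < α → reject H₀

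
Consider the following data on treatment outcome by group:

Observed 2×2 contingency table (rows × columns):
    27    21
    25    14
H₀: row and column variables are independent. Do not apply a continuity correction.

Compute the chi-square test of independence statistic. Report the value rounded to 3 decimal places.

test statistic = 0.552

Row totals [48, 39], col totals [52, 35], n=87
χ² = (27−28.69)²/28.69 + (21−19.31)²/19.31 + (25−23.31)²/23.31 + (14−15.69)²/15.69 = 0.5518
df = 1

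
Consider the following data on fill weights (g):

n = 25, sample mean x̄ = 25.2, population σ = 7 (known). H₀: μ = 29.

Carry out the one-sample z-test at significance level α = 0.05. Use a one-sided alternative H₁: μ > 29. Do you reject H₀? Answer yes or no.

reject H₀: no

SE = σ/√n = 7/√25 = 1.4000
z = (x̄−μ₀)/SE = (25.2−29)/1.4000 = -2.7143
p-value (one-sided, H₁ greater) = 0.99668
At α=0.05: p ≥ α → fail to reject H₀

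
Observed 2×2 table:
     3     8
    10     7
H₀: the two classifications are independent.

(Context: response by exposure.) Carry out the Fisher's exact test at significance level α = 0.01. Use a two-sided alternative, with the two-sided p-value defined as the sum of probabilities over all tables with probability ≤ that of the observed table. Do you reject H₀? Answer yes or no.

Margins: r₁=11, r₂=17, c₁=13, c₂=15, n=28
p_obs = C(11,3)·C(17,10)/C(28,13); sum pmf over tables with pmf ≤ p_obs
p-value (two-sided) = 0.13673
At α=0.01: p ≥ α → fail to reject H₀

reject H₀: no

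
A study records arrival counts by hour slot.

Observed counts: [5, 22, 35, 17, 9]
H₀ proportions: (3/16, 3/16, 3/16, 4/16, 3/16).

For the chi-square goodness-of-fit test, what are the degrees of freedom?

df = k − 1 = 5 − 1 = 4

degrees of freedom = 4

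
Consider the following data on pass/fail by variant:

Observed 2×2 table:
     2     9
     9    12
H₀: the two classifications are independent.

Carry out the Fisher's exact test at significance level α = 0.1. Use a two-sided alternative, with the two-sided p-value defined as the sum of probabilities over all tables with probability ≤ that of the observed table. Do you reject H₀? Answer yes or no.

reject H₀: no

Margins: r₁=11, r₂=21, c₁=11, c₂=21, n=32
p_obs = C(11,2)·C(21,9)/C(32,11); sum pmf over tables with pmf ≤ p_obs
p-value (two-sided) = 0.24806
At α=0.1: p ≥ α → fail to reject H₀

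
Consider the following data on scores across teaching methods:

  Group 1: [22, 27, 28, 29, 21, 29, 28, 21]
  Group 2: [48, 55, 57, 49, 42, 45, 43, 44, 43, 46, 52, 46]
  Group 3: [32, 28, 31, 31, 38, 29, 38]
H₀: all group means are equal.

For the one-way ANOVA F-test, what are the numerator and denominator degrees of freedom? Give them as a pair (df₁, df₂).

k = 3 groups, N = 27 total
df = (k−1, N−k) = (3−1, 27−3) = (2, 24)

degrees of freedom = [2, 24]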